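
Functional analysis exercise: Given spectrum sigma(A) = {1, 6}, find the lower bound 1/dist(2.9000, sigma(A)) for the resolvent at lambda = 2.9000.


dist(2.9000, {1, 6}) = min(|2.9000 - 1|, |2.9000 - 6|)
= min(1.9000, 3.1000) = 1.9000
Resolvent bound = 1/1.9000 = 0.5263

0.5263


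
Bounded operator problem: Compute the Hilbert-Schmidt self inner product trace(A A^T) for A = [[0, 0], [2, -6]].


trace(A * A^T) = sum of squares of all entries
= 0^2 + 0^2 + 2^2 + (-6)^2
= 0 + 0 + 4 + 36
= 40

40


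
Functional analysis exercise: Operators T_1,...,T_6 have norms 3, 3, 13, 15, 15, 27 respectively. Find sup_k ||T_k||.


By the Uniform Boundedness Principle, the supremum of norms is finite.
sup_k ||T_k|| = max(3, 3, 13, 15, 15, 27) = 27

27


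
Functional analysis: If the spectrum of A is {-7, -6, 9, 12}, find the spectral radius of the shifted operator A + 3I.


Spectrum of A + 3I = {-4, -3, 12, 15}
Spectral radius = max |lambda| over the shifted spectrum
= max(4, 3, 12, 15) = 15

15


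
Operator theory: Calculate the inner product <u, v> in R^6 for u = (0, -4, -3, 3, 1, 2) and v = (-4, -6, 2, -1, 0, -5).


Computing the standard inner product <u, v> = sum u_i * v_i
= 0*-4 + -4*-6 + -3*2 + 3*-1 + 1*0 + 2*-5
= 0 + 24 + -6 + -3 + 0 + -10
= 5

5


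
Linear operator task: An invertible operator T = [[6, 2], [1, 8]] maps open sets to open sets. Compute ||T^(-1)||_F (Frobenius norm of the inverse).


det(T) = 6*8 - 2*1 = 46
T^(-1) = (1/46) * [[8, -2], [-1, 6]] = [[0.1739, -0.0435], [-0.0217, 0.1304]]
||T^(-1)||_F^2 = 0.1739^2 + (-0.0435)^2 + (-0.0217)^2 + 0.1304^2 = 0.0496
||T^(-1)||_F = sqrt(0.0496) = 0.2228

0.2228


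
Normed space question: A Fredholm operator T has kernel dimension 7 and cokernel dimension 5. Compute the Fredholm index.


The Fredholm index is defined as ind(T) = dim(ker T) - dim(coker T)
= 7 - 5
= 2

2


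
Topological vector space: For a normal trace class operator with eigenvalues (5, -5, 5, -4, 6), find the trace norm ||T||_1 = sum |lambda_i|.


For a normal operator, singular values equal |eigenvalues|.
Trace norm = sum |lambda_i| = 5 + 5 + 5 + 4 + 6
= 25

25


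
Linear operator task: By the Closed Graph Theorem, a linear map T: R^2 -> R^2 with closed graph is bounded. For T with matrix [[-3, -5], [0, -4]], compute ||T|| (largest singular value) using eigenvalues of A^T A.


A^T A = [[9, 15], [15, 41]]
trace(A^T A) = 50, det(A^T A) = 144
discriminant = 50^2 - 4*144 = 1924
Largest eigenvalue of A^T A = (trace + sqrt(disc))/2 = 46.9317
||T|| = sqrt(46.9317) = 6.8507

6.8507


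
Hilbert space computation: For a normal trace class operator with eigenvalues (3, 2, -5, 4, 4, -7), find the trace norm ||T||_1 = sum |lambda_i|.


For a normal operator, singular values equal |eigenvalues|.
Trace norm = sum |lambda_i| = 3 + 2 + 5 + 4 + 4 + 7
= 25

25


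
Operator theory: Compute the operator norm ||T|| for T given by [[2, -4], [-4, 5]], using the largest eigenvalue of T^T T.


A^T A = [[20, -28], [-28, 41]]
trace(A^T A) = 61, det(A^T A) = 36
discriminant = 61^2 - 4*36 = 3577
Largest eigenvalue of A^T A = (trace + sqrt(disc))/2 = 60.4040
||T|| = sqrt(60.4040) = 7.7720

7.7720


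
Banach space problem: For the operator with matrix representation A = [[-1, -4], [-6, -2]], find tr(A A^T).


trace(A * A^T) = sum of squares of all entries
= (-1)^2 + (-4)^2 + (-6)^2 + (-2)^2
= 1 + 16 + 36 + 4
= 57

57


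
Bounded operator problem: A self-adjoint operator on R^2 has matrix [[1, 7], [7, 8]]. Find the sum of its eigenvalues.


For a self-adjoint (symmetric) matrix, the eigenvalues are real.
The sum of eigenvalues equals the trace of the matrix.
trace = 1 + 8 = 9

9


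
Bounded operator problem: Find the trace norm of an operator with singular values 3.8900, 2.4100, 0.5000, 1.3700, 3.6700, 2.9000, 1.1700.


The nuclear norm is the sum of all singular values.
||T||_1 = 3.8900 + 2.4100 + 0.5000 + 1.3700 + 3.6700 + 2.9000 + 1.1700
= 15.9100

15.9100


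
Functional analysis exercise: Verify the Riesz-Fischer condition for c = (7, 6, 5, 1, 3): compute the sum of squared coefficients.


sum |c_n|^2 = 7^2 + 6^2 + 5^2 + 1^2 + 3^2
= 49 + 36 + 25 + 1 + 9
= 120

120


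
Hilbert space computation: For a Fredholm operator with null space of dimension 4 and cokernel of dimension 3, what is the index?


The Fredholm index is defined as ind(T) = dim(ker T) - dim(coker T)
= 4 - 3
= 1

1


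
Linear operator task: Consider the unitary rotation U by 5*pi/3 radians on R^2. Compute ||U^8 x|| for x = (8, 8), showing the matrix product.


U is a rotation by theta = 5*pi/3
U^8 = rotation by 8*theta = 40*pi/3 = 4*pi/3 (mod 2*pi)
cos(4*pi/3) = -0.5000, sin(4*pi/3) = -0.8660
U^8 x = (-0.5000 * 8 - -0.8660 * 8, -0.8660 * 8 + -0.5000 * 8)
= (2.9282, -10.9282)
||U^8 x|| = sqrt(2.9282^2 + (-10.9282)^2) = sqrt(128.0000) = 11.3137

11.3137


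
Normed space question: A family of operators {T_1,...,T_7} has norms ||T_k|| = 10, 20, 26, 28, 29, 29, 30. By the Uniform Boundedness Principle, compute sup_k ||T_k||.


By the Uniform Boundedness Principle, the supremum of norms is finite.
sup_k ||T_k|| = max(10, 20, 26, 28, 29, 29, 30) = 30

30


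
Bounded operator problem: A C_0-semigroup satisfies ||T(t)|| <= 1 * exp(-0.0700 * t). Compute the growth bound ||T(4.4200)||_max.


||T(4.4200)|| <= 1 * exp(-0.0700 * 4.4200)
= 1 * exp(-0.3094)
= 1 * 0.7339
= 0.7339

0.7339


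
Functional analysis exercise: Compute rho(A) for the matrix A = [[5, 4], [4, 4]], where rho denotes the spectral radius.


For a 2x2 matrix, eigenvalues satisfy lambda^2 - (trace)*lambda + det = 0
trace = 5 + 4 = 9
det = 5*4 - 4*4 = 4
discriminant = 9^2 - 4*(4) = 65
spectral radius = max |eigenvalue| = 8.5311

8.5311


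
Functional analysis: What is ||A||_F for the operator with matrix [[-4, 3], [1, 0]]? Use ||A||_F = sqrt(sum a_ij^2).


||A||_F^2 = sum a_ij^2
= (-4)^2 + 3^2 + 1^2 + 0^2
= 16 + 9 + 1 + 0 = 26
||A||_F = sqrt(26) = 5.0990

5.0990


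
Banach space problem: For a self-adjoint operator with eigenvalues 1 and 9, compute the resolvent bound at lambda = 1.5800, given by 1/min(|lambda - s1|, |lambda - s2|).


dist(1.5800, {1, 9}) = min(|1.5800 - 1|, |1.5800 - 9|)
= min(0.5800, 7.4200) = 0.5800
Resolvent bound = 1/0.5800 = 1.7241

1.7241


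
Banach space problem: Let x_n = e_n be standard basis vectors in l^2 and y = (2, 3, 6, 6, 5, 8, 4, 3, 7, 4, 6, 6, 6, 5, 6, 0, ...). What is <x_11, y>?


x_11 = e_11 is the standard basis vector with 1 in position 11.
<x_11, y> = y_11 = 6
As n -> infinity, <x_n, y> -> 0, confirming weak convergence of (x_n) to 0.

6


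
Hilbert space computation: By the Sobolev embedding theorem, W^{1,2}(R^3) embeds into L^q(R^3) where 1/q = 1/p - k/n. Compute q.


Using the Sobolev embedding formula: 1/q = 1/p - k/n
1/q = 1/2 - 1/3 = 1/6
q = 1/(1/6) = 6

6.0000


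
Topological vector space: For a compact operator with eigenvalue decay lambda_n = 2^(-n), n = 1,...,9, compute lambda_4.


The eigenvalue formula gives lambda_4 = 1/2^4
= 1/16
= 0.0625

0.0625


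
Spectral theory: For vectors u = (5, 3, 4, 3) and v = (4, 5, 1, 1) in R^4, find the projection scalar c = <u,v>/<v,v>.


Computing <u,v> = 5*4 + 3*5 + 4*1 + 3*1 = 42
Computing <v,v> = 4^2 + 5^2 + 1^2 + 1^2 = 43
Projection coefficient = 42/43 = 0.9767

0.9767


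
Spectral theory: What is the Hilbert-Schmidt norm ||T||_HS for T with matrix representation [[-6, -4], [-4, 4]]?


The Hilbert-Schmidt norm is sqrt(sum of squares of all entries).
Sum of squares = (-6)^2 + (-4)^2 + (-4)^2 + 4^2
= 36 + 16 + 16 + 16 = 84
||T||_HS = sqrt(84) = 9.1652

9.1652


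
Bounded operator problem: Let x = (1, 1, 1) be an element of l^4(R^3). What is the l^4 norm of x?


The l^4 norm = (sum |x_i|^4)^(1/4)
Sum of 4th powers = 1 + 1 + 1 = 3
||x||_4 = (3)^(1/4) = 1.3161

1.3161


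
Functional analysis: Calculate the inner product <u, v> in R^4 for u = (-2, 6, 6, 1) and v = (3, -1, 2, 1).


Computing the standard inner product <u, v> = sum u_i * v_i
= -2*3 + 6*-1 + 6*2 + 1*1
= -6 + -6 + 12 + 1
= 1

1


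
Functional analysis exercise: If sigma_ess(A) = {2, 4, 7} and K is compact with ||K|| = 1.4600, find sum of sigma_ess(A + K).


By Weyl's theorem, the essential spectrum is invariant under compact perturbations.
sigma_ess(A + K) = sigma_ess(A) = {2, 4, 7}
Sum = 2 + 4 + 7 = 13

13


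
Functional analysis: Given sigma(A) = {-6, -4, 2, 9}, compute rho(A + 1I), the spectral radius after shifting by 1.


Spectrum of A + 1I = {-5, -3, 3, 10}
Spectral radius = max |lambda| over the shifted spectrum
= max(5, 3, 3, 10) = 10

10


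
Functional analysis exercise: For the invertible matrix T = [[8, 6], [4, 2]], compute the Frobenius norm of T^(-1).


det(T) = 8*2 - 6*4 = -8
T^(-1) = (1/-8) * [[2, -6], [-4, 8]] = [[-0.2500, 0.7500], [0.5000, -1.0000]]
||T^(-1)||_F^2 = (-0.2500)^2 + 0.7500^2 + 0.5000^2 + (-1.0000)^2 = 1.8750
||T^(-1)||_F = sqrt(1.8750) = 1.3693

1.3693


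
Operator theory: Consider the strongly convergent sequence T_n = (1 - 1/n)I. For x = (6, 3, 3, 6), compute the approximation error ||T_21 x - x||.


T_21 x - x = (1 - 1/21)x - x = -x/21
||x|| = sqrt(90) = 9.4868
||T_21 x - x|| = ||x||/21 = 9.4868/21 = 0.4518

0.4518


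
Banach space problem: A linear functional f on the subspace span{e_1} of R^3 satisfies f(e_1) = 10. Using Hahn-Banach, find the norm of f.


The norm of f is given by ||f|| = sup_{||x||=1} |f(x)|.
On span{e_1}, ||e_1|| = 1, so ||f|| = |f(e_1)| / ||e_1||
= |10| / 1 = 10.0000

10.0000


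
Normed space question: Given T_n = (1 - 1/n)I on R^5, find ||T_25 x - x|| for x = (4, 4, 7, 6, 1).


T_25 x - x = (1 - 1/25)x - x = -x/25
||x|| = sqrt(118) = 10.8628
||T_25 x - x|| = ||x||/25 = 10.8628/25 = 0.4345

0.4345


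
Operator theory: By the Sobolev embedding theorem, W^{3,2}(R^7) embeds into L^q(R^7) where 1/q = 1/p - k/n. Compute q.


Using the Sobolev embedding formula: 1/q = 1/p - k/n
1/q = 1/2 - 3/7 = 1/14
q = 1/(1/14) = 14

14.0000


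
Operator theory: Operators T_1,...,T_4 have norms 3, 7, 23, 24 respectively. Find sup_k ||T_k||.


By the Uniform Boundedness Principle, the supremum of norms is finite.
sup_k ||T_k|| = max(3, 7, 23, 24) = 24

24


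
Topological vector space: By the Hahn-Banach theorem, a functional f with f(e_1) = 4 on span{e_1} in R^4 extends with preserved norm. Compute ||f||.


The norm of f is given by ||f|| = sup_{||x||=1} |f(x)|.
On span{e_1}, ||e_1|| = 1, so ||f|| = |f(e_1)| / ||e_1||
= |4| / 1 = 4.0000

4.0000


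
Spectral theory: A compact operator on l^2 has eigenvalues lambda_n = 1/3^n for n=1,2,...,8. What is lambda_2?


The eigenvalue formula gives lambda_2 = 1/3^2
= 1/9
= 0.1111

0.1111


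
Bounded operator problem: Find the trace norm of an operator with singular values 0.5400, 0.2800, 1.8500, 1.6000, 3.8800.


The nuclear norm is the sum of all singular values.
||T||_1 = 0.5400 + 0.2800 + 1.8500 + 1.6000 + 3.8800
= 8.1500

8.1500


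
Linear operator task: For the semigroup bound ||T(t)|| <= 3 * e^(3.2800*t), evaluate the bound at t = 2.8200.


||T(2.8200)|| <= 3 * exp(3.2800 * 2.8200)
= 3 * exp(9.2496)
= 3 * 10400.4047
= 31201.2142

31201.2142


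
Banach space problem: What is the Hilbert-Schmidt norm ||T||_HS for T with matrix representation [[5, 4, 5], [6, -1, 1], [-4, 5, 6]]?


The Hilbert-Schmidt norm is sqrt(sum of squares of all entries).
Sum of squares = 5^2 + 4^2 + 5^2 + 6^2 + (-1)^2 + 1^2 + (-4)^2 + 5^2 + 6^2
= 25 + 16 + 25 + 36 + 1 + 1 + 16 + 25 + 36 = 181
||T||_HS = sqrt(181) = 13.4536

13.4536


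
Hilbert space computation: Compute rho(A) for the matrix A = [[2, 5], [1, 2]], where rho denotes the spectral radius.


For a 2x2 matrix, eigenvalues satisfy lambda^2 - (trace)*lambda + det = 0
trace = 2 + 2 = 4
det = 2*2 - 5*1 = -1
discriminant = 4^2 - 4*(-1) = 20
spectral radius = max |eigenvalue| = 4.2361

4.2361


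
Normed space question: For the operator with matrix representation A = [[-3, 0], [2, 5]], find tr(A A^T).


trace(A * A^T) = sum of squares of all entries
= (-3)^2 + 0^2 + 2^2 + 5^2
= 9 + 0 + 4 + 25
= 38

38


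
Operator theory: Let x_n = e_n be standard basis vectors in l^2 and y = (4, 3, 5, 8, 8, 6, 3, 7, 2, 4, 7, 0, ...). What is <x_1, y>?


x_1 = e_1 is the standard basis vector with 1 in position 1.
<x_1, y> = y_1 = 4
As n -> infinity, <x_n, y> -> 0, confirming weak convergence of (x_n) to 0.

4


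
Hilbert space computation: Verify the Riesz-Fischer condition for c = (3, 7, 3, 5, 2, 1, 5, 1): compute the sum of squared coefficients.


sum |c_n|^2 = 3^2 + 7^2 + 3^2 + 5^2 + 2^2 + 1^2 + 5^2 + 1^2
= 9 + 49 + 9 + 25 + 4 + 1 + 25 + 1
= 123

123


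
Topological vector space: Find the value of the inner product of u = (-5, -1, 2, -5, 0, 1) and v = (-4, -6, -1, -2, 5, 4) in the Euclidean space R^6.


Computing the standard inner product <u, v> = sum u_i * v_i
= -5*-4 + -1*-6 + 2*-1 + -5*-2 + 0*5 + 1*4
= 20 + 6 + -2 + 10 + 0 + 4
= 38

38


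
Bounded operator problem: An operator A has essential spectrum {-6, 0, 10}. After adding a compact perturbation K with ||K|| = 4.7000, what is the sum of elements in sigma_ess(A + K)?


By Weyl's theorem, the essential spectrum is invariant under compact perturbations.
sigma_ess(A + K) = sigma_ess(A) = {-6, 0, 10}
Sum = -6 + 0 + 10 = 4

4


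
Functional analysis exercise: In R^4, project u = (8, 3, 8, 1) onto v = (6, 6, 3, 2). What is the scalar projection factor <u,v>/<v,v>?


Computing <u,v> = 8*6 + 3*6 + 8*3 + 1*2 = 92
Computing <v,v> = 6^2 + 6^2 + 3^2 + 2^2 = 85
Projection coefficient = 92/85 = 1.0824

1.0824


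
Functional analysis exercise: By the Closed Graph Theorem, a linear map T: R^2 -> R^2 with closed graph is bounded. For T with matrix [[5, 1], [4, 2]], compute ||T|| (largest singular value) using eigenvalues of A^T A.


A^T A = [[41, 13], [13, 5]]
trace(A^T A) = 46, det(A^T A) = 36
discriminant = 46^2 - 4*36 = 1972
Largest eigenvalue of A^T A = (trace + sqrt(disc))/2 = 45.2036
||T|| = sqrt(45.2036) = 6.7234

6.7234


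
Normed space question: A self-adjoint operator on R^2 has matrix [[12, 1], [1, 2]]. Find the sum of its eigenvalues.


For a self-adjoint (symmetric) matrix, the eigenvalues are real.
The sum of eigenvalues equals the trace of the matrix.
trace = 12 + 2 = 14

14


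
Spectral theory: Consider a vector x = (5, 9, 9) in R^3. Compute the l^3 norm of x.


The l^3 norm = (sum |x_i|^3)^(1/3)
Sum of 3th powers = 125 + 729 + 729 = 1583
||x||_3 = (1583)^(1/3) = 11.6545

11.6545


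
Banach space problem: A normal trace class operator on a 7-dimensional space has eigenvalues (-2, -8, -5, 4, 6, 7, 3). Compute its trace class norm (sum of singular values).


For a normal operator, singular values equal |eigenvalues|.
Trace norm = sum |lambda_i| = 2 + 8 + 5 + 4 + 6 + 7 + 3
= 35

35


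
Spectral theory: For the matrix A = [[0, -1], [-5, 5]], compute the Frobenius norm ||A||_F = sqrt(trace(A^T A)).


||A||_F^2 = sum a_ij^2
= 0^2 + (-1)^2 + (-5)^2 + 5^2
= 0 + 1 + 25 + 25 = 51
||A||_F = sqrt(51) = 7.1414

7.1414


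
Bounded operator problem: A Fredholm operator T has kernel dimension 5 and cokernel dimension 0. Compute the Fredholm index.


The Fredholm index is defined as ind(T) = dim(ker T) - dim(coker T)
= 5 - 0
= 5

5


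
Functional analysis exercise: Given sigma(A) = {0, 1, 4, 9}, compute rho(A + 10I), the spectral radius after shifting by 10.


Spectrum of A + 10I = {10, 11, 14, 19}
Spectral radius = max |lambda| over the shifted spectrum
= max(10, 11, 14, 19) = 19

19


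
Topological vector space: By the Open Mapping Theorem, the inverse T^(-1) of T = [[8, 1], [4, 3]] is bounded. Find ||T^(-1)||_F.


det(T) = 8*3 - 1*4 = 20
T^(-1) = (1/20) * [[3, -1], [-4, 8]] = [[0.1500, -0.0500], [-0.2000, 0.4000]]
||T^(-1)||_F^2 = 0.1500^2 + (-0.0500)^2 + (-0.2000)^2 + 0.4000^2 = 0.2250
||T^(-1)||_F = sqrt(0.2250) = 0.4743

0.4743


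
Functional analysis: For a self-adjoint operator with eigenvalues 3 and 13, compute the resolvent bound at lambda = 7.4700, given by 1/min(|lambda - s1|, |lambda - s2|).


dist(7.4700, {3, 13}) = min(|7.4700 - 3|, |7.4700 - 13|)
= min(4.4700, 5.5300) = 4.4700
Resolvent bound = 1/4.4700 = 0.2237

0.2237


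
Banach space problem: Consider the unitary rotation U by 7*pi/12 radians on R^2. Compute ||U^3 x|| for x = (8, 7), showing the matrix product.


U is a rotation by theta = 7*pi/12
U^3 = rotation by 3*theta = 21*pi/12
cos(21*pi/12) = 0.7071, sin(21*pi/12) = -0.7071
U^3 x = (0.7071 * 8 - -0.7071 * 7, -0.7071 * 8 + 0.7071 * 7)
= (10.6066, -0.7071)
||U^3 x|| = sqrt(10.6066^2 + (-0.7071)^2) = sqrt(113.0000) = 10.6301

10.6301


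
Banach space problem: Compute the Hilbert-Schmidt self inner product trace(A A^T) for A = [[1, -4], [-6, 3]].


trace(A * A^T) = sum of squares of all entries
= 1^2 + (-4)^2 + (-6)^2 + 3^2
= 1 + 16 + 36 + 9
= 62

62


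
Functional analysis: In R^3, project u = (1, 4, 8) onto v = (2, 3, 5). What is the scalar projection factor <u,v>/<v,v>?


Computing <u,v> = 1*2 + 4*3 + 8*5 = 54
Computing <v,v> = 2^2 + 3^2 + 5^2 = 38
Projection coefficient = 54/38 = 1.4211

1.4211


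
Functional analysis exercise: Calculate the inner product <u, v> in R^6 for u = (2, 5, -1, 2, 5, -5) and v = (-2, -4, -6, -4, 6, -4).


Computing the standard inner product <u, v> = sum u_i * v_i
= 2*-2 + 5*-4 + -1*-6 + 2*-4 + 5*6 + -5*-4
= -4 + -20 + 6 + -8 + 30 + 20
= 24

24


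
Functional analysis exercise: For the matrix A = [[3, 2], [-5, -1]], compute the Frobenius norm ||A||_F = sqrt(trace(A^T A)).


||A||_F^2 = sum a_ij^2
= 3^2 + 2^2 + (-5)^2 + (-1)^2
= 9 + 4 + 25 + 1 = 39
||A||_F = sqrt(39) = 6.2450

6.2450


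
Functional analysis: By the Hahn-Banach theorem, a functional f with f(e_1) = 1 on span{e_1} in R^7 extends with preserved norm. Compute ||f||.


The norm of f is given by ||f|| = sup_{||x||=1} |f(x)|.
On span{e_1}, ||e_1|| = 1, so ||f|| = |f(e_1)| / ||e_1||
= |1| / 1 = 1.0000

1.0000


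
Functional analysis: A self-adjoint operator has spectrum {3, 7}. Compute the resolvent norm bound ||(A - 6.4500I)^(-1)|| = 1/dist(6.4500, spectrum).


dist(6.4500, {3, 7}) = min(|6.4500 - 3|, |6.4500 - 7|)
= min(3.4500, 0.5500) = 0.5500
Resolvent bound = 1/0.5500 = 1.8182

1.8182


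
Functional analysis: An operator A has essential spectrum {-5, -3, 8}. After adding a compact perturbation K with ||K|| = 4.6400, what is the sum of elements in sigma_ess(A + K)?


By Weyl's theorem, the essential spectrum is invariant under compact perturbations.
sigma_ess(A + K) = sigma_ess(A) = {-5, -3, 8}
Sum = -5 + -3 + 8 = 0

0


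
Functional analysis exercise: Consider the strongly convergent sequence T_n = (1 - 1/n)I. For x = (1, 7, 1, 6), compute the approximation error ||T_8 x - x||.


T_8 x - x = (1 - 1/8)x - x = -x/8
||x|| = sqrt(87) = 9.3274
||T_8 x - x|| = ||x||/8 = 9.3274/8 = 1.1659

1.1659


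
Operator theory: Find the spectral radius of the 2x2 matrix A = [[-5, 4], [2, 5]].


For a 2x2 matrix, eigenvalues satisfy lambda^2 - (trace)*lambda + det = 0
trace = -5 + 5 = 0
det = -5*5 - 4*2 = -33
discriminant = 0^2 - 4*(-33) = 132
spectral radius = max |eigenvalue| = 5.7446

5.7446


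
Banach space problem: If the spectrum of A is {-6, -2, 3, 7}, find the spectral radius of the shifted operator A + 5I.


Spectrum of A + 5I = {-1, 3, 8, 12}
Spectral radius = max |lambda| over the shifted spectrum
= max(1, 3, 8, 12) = 12

12


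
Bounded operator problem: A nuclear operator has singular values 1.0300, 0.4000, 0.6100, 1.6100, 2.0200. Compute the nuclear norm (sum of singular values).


The nuclear norm is the sum of all singular values.
||T||_1 = 1.0300 + 0.4000 + 0.6100 + 1.6100 + 2.0200
= 5.6700

5.6700


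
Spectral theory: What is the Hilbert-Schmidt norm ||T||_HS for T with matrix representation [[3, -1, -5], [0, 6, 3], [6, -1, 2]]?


The Hilbert-Schmidt norm is sqrt(sum of squares of all entries).
Sum of squares = 3^2 + (-1)^2 + (-5)^2 + 0^2 + 6^2 + 3^2 + 6^2 + (-1)^2 + 2^2
= 9 + 1 + 25 + 0 + 36 + 9 + 36 + 1 + 4 = 121
||T||_HS = sqrt(121) = 11.0000

11.0000


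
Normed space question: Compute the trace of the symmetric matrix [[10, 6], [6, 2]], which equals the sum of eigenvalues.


For a self-adjoint (symmetric) matrix, the eigenvalues are real.
The sum of eigenvalues equals the trace of the matrix.
trace = 10 + 2 = 12

12


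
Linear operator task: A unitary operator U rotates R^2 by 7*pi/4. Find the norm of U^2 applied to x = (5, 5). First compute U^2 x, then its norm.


U is a rotation by theta = 7*pi/4
U^2 = rotation by 2*theta = 14*pi/4 = 6*pi/4 (mod 2*pi)
cos(6*pi/4) = 0.0000, sin(6*pi/4) = -1.0000
U^2 x = (0.0000 * 5 - -1.0000 * 5, -1.0000 * 5 + 0.0000 * 5)
= (5.0000, -5.0000)
||U^2 x|| = sqrt(5.0000^2 + (-5.0000)^2) = sqrt(50.0000) = 7.0711

7.0711


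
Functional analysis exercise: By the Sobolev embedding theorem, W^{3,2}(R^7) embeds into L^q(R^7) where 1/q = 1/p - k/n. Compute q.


Using the Sobolev embedding formula: 1/q = 1/p - k/n
1/q = 1/2 - 3/7 = 1/14
q = 1/(1/14) = 14

14.0000


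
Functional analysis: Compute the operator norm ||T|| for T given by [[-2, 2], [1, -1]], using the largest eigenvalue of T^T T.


A^T A = [[5, -5], [-5, 5]]
trace(A^T A) = 10, det(A^T A) = 0
discriminant = 10^2 - 4*0 = 100
Largest eigenvalue of A^T A = (trace + sqrt(disc))/2 = 10.0000
||T|| = sqrt(10.0000) = 3.1623

3.1623


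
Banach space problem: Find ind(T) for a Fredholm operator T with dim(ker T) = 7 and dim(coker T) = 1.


The Fredholm index is defined as ind(T) = dim(ker T) - dim(coker T)
= 7 - 1
= 6

6


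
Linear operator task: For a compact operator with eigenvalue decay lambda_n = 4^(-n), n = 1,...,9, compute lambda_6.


The eigenvalue formula gives lambda_6 = 1/4^6
= 1/4096
= 2.4414e-04

2.4414e-04


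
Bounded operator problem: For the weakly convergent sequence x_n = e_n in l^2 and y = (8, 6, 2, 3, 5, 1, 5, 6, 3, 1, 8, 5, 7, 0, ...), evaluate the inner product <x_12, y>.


x_12 = e_12 is the standard basis vector with 1 in position 12.
<x_12, y> = y_12 = 5
As n -> infinity, <x_n, y> -> 0, confirming weak convergence of (x_n) to 0.

5


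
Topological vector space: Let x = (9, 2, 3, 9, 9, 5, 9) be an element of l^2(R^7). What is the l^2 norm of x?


The l^2 norm = (sum |x_i|^2)^(1/2)
Sum of 2th powers = 81 + 4 + 9 + 81 + 81 + 25 + 81 = 362
||x||_2 = (362)^(1/2) = 19.0263

19.0263


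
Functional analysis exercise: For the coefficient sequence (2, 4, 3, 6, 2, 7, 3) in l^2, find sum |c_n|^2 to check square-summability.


sum |c_n|^2 = 2^2 + 4^2 + 3^2 + 6^2 + 2^2 + 7^2 + 3^2
= 4 + 16 + 9 + 36 + 4 + 49 + 9
= 127

127


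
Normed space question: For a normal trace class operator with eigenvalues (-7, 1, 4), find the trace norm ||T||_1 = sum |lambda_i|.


For a normal operator, singular values equal |eigenvalues|.
Trace norm = sum |lambda_i| = 7 + 1 + 4
= 12

12


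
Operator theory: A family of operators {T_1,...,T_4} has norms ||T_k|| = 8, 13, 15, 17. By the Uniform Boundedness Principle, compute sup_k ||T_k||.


By the Uniform Boundedness Principle, the supremum of norms is finite.
sup_k ||T_k|| = max(8, 13, 15, 17) = 17

17


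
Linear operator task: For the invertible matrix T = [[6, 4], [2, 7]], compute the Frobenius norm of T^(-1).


det(T) = 6*7 - 4*2 = 34
T^(-1) = (1/34) * [[7, -4], [-2, 6]] = [[0.2059, -0.1176], [-0.0588, 0.1765]]
||T^(-1)||_F^2 = 0.2059^2 + (-0.1176)^2 + (-0.0588)^2 + 0.1765^2 = 0.0908
||T^(-1)||_F = sqrt(0.0908) = 0.3014

0.3014


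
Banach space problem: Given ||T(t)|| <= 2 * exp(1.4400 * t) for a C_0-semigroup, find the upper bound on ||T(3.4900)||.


||T(3.4900)|| <= 2 * exp(1.4400 * 3.4900)
= 2 * exp(5.0256)
= 2 * 152.2616
= 304.5232

304.5232


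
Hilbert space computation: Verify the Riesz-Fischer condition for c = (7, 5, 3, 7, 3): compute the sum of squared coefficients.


sum |c_n|^2 = 7^2 + 5^2 + 3^2 + 7^2 + 3^2
= 49 + 25 + 9 + 49 + 9
= 141

141


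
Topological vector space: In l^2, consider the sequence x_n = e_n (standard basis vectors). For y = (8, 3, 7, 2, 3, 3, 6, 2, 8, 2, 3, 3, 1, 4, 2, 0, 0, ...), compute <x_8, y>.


x_8 = e_8 is the standard basis vector with 1 in position 8.
<x_8, y> = y_8 = 2
As n -> infinity, <x_n, y> -> 0, confirming weak convergence of (x_n) to 0.

2


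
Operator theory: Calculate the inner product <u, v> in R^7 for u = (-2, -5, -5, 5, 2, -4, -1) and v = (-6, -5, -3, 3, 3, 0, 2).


Computing the standard inner product <u, v> = sum u_i * v_i
= -2*-6 + -5*-5 + -5*-3 + 5*3 + 2*3 + -4*0 + -1*2
= 12 + 25 + 15 + 15 + 6 + 0 + -2
= 71

71


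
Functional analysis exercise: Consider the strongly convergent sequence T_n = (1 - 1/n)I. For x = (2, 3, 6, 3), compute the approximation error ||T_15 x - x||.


T_15 x - x = (1 - 1/15)x - x = -x/15
||x|| = sqrt(58) = 7.6158
||T_15 x - x|| = ||x||/15 = 7.6158/15 = 0.5077

0.5077


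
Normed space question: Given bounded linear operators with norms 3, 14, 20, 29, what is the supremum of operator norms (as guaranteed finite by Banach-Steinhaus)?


By the Uniform Boundedness Principle, the supremum of norms is finite.
sup_k ||T_k|| = max(3, 14, 20, 29) = 29

29


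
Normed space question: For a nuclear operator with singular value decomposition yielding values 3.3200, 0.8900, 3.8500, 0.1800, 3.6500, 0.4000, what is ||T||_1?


The nuclear norm is the sum of all singular values.
||T||_1 = 3.3200 + 0.8900 + 3.8500 + 0.1800 + 3.6500 + 0.4000
= 12.2900

12.2900


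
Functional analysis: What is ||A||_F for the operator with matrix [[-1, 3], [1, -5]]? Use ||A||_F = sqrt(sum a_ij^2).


||A||_F^2 = sum a_ij^2
= (-1)^2 + 3^2 + 1^2 + (-5)^2
= 1 + 9 + 1 + 25 = 36
||A||_F = sqrt(36) = 6.0000

6.0000


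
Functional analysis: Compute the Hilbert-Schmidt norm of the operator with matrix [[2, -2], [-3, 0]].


The Hilbert-Schmidt norm is sqrt(sum of squares of all entries).
Sum of squares = 2^2 + (-2)^2 + (-3)^2 + 0^2
= 4 + 4 + 9 + 0 = 17
||T||_HS = sqrt(17) = 4.1231

4.1231


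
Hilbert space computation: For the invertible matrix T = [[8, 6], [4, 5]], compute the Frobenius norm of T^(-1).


det(T) = 8*5 - 6*4 = 16
T^(-1) = (1/16) * [[5, -6], [-4, 8]] = [[0.3125, -0.3750], [-0.2500, 0.5000]]
||T^(-1)||_F^2 = 0.3125^2 + (-0.3750)^2 + (-0.2500)^2 + 0.5000^2 = 0.5508
||T^(-1)||_F = sqrt(0.5508) = 0.7421

0.7421


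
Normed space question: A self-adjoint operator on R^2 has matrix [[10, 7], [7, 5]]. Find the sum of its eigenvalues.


For a self-adjoint (symmetric) matrix, the eigenvalues are real.
The sum of eigenvalues equals the trace of the matrix.
trace = 10 + 5 = 15

15


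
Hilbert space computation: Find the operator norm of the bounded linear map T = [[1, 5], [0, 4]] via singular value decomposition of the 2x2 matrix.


A^T A = [[1, 5], [5, 41]]
trace(A^T A) = 42, det(A^T A) = 16
discriminant = 42^2 - 4*16 = 1700
Largest eigenvalue of A^T A = (trace + sqrt(disc))/2 = 41.6155
||T|| = sqrt(41.6155) = 6.4510

6.4510


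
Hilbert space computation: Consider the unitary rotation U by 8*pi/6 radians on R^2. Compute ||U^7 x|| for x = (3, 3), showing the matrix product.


U is a rotation by theta = 8*pi/6
U^7 = rotation by 7*theta = 56*pi/6 = 8*pi/6 (mod 2*pi)
cos(8*pi/6) = -0.5000, sin(8*pi/6) = -0.8660
U^7 x = (-0.5000 * 3 - -0.8660 * 3, -0.8660 * 3 + -0.5000 * 3)
= (1.0981, -4.0981)
||U^7 x|| = sqrt(1.0981^2 + (-4.0981)^2) = sqrt(18.0000) = 4.2426

4.2426


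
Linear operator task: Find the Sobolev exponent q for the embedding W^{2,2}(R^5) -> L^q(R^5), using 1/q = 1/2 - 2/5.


Using the Sobolev embedding formula: 1/q = 1/p - k/n
1/q = 1/2 - 2/5 = 1/10
q = 1/(1/10) = 10

10.0000


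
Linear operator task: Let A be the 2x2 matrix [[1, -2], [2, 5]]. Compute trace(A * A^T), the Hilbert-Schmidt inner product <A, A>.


trace(A * A^T) = sum of squares of all entries
= 1^2 + (-2)^2 + 2^2 + 5^2
= 1 + 4 + 4 + 25
= 34

34


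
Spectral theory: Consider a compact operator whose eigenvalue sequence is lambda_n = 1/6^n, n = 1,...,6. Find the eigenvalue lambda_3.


The eigenvalue formula gives lambda_3 = 1/6^3
= 1/216
= 0.0046

0.0046


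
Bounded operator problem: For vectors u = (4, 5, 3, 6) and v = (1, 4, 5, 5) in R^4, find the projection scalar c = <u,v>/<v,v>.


Computing <u,v> = 4*1 + 5*4 + 3*5 + 6*5 = 69
Computing <v,v> = 1^2 + 4^2 + 5^2 + 5^2 = 67
Projection coefficient = 69/67 = 1.0299

1.0299


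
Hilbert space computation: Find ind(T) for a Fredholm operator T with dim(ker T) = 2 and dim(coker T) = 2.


The Fredholm index is defined as ind(T) = dim(ker T) - dim(coker T)
= 2 - 2
= 0

0


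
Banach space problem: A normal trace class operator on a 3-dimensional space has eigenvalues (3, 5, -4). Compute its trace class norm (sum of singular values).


For a normal operator, singular values equal |eigenvalues|.
Trace norm = sum |lambda_i| = 3 + 5 + 4
= 12

12


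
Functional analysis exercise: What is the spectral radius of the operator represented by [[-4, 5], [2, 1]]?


For a 2x2 matrix, eigenvalues satisfy lambda^2 - (trace)*lambda + det = 0
trace = -4 + 1 = -3
det = -4*1 - 5*2 = -14
discriminant = (-3)^2 - 4*(-14) = 65
spectral radius = max |eigenvalue| = 5.5311

5.5311


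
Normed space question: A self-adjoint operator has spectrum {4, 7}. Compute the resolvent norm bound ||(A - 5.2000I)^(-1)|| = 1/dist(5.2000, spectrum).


dist(5.2000, {4, 7}) = min(|5.2000 - 4|, |5.2000 - 7|)
= min(1.2000, 1.8000) = 1.2000
Resolvent bound = 1/1.2000 = 0.8333

0.8333


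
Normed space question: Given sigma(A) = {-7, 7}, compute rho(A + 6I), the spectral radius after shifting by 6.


Spectrum of A + 6I = {-1, 13}
Spectral radius = max |lambda| over the shifted spectrum
= max(1, 13) = 13

13


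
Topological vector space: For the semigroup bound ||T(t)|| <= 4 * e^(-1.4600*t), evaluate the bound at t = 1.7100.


||T(1.7100)|| <= 4 * exp(-1.4600 * 1.7100)
= 4 * exp(-2.4966)
= 4 * 0.0824
= 0.3295

0.3295


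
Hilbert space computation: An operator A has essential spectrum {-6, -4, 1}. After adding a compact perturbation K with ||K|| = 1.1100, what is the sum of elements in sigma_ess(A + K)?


By Weyl's theorem, the essential spectrum is invariant under compact perturbations.
sigma_ess(A + K) = sigma_ess(A) = {-6, -4, 1}
Sum = -6 + -4 + 1 = -9

-9


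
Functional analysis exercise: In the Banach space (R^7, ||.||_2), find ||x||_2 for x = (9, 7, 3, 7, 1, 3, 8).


The l^2 norm = (sum |x_i|^2)^(1/2)
Sum of 2th powers = 81 + 49 + 9 + 49 + 1 + 9 + 64 = 262
||x||_2 = (262)^(1/2) = 16.1864

16.1864


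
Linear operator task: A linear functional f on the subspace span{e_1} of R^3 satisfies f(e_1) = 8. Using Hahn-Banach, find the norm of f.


The norm of f is given by ||f|| = sup_{||x||=1} |f(x)|.
On span{e_1}, ||e_1|| = 1, so ||f|| = |f(e_1)| / ||e_1||
= |8| / 1 = 8.0000

8.0000


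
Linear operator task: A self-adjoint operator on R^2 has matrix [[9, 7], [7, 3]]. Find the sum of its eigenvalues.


For a self-adjoint (symmetric) matrix, the eigenvalues are real.
The sum of eigenvalues equals the trace of the matrix.
trace = 9 + 3 = 12

12


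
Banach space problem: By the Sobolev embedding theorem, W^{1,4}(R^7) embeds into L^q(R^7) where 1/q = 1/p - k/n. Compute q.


Using the Sobolev embedding formula: 1/q = 1/p - k/n
1/q = 1/4 - 1/7 = 3/28
q = 1/(3/28) = 28/3 = 9.3333

9.3333


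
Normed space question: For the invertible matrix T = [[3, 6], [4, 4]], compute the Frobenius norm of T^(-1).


det(T) = 3*4 - 6*4 = -12
T^(-1) = (1/-12) * [[4, -6], [-4, 3]] = [[-0.3333, 0.5000], [0.3333, -0.2500]]
||T^(-1)||_F^2 = (-0.3333)^2 + 0.5000^2 + 0.3333^2 + (-0.2500)^2 = 0.5347
||T^(-1)||_F = sqrt(0.5347) = 0.7312

0.7312


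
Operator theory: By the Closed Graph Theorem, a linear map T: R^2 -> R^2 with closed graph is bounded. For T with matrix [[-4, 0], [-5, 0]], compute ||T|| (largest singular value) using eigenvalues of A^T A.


A^T A = [[41, 0], [0, 0]]
trace(A^T A) = 41, det(A^T A) = 0
discriminant = 41^2 - 4*0 = 1681
Largest eigenvalue of A^T A = (trace + sqrt(disc))/2 = 41.0000
||T|| = sqrt(41.0000) = 6.4031

6.4031


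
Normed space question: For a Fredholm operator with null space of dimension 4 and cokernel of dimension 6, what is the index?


The Fredholm index is defined as ind(T) = dim(ker T) - dim(coker T)
= 4 - 6
= -2

-2


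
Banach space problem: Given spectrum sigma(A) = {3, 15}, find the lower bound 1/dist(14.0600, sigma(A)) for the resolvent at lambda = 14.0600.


dist(14.0600, {3, 15}) = min(|14.0600 - 3|, |14.0600 - 15|)
= min(11.0600, 0.9400) = 0.9400
Resolvent bound = 1/0.9400 = 1.0638

1.0638


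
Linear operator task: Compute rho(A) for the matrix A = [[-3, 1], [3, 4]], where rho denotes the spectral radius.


For a 2x2 matrix, eigenvalues satisfy lambda^2 - (trace)*lambda + det = 0
trace = -3 + 4 = 1
det = -3*4 - 1*3 = -15
discriminant = 1^2 - 4*(-15) = 61
spectral radius = max |eigenvalue| = 4.4051

4.4051


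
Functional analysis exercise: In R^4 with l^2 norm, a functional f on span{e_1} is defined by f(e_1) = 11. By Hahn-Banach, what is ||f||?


The norm of f is given by ||f|| = sup_{||x||=1} |f(x)|.
On span{e_1}, ||e_1|| = 1, so ||f|| = |f(e_1)| / ||e_1||
= |11| / 1 = 11.0000

11.0000


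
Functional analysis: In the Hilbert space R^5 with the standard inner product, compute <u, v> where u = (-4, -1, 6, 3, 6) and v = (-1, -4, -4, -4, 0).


Computing the standard inner product <u, v> = sum u_i * v_i
= -4*-1 + -1*-4 + 6*-4 + 3*-4 + 6*0
= 4 + 4 + -24 + -12 + 0
= -28

-28


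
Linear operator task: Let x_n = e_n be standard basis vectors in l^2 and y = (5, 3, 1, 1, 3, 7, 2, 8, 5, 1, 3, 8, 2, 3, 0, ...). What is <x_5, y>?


x_5 = e_5 is the standard basis vector with 1 in position 5.
<x_5, y> = y_5 = 3
As n -> infinity, <x_n, y> -> 0, confirming weak convergence of (x_n) to 0.

3


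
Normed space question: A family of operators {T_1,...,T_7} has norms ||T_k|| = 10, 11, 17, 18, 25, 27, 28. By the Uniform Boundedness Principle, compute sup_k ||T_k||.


By the Uniform Boundedness Principle, the supremum of norms is finite.
sup_k ||T_k|| = max(10, 11, 17, 18, 25, 27, 28) = 28

28


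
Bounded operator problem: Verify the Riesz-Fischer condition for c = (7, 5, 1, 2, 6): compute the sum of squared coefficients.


sum |c_n|^2 = 7^2 + 5^2 + 1^2 + 2^2 + 6^2
= 49 + 25 + 1 + 4 + 36
= 115

115


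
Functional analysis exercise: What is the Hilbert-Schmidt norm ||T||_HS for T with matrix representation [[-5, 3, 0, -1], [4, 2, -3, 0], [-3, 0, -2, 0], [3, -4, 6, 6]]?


The Hilbert-Schmidt norm is sqrt(sum of squares of all entries).
Sum of squares = (-5)^2 + 3^2 + 0^2 + (-1)^2 + 4^2 + 2^2 + (-3)^2 + 0^2 + (-3)^2 + 0^2 + (-2)^2 + 0^2 + 3^2 + (-4)^2 + 6^2 + 6^2
= 25 + 9 + 0 + 1 + 16 + 4 + 9 + 0 + 9 + 0 + 4 + 0 + 9 + 16 + 36 + 36 = 174
||T||_HS = sqrt(174) = 13.1909

13.1909


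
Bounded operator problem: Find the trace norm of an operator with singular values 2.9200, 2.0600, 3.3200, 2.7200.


The nuclear norm is the sum of all singular values.
||T||_1 = 2.9200 + 2.0600 + 3.3200 + 2.7200
= 11.0200

11.0200


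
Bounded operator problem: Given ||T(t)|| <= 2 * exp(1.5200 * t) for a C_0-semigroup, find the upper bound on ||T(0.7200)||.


||T(0.7200)|| <= 2 * exp(1.5200 * 0.7200)
= 2 * exp(1.0944)
= 2 * 2.9874
= 5.9748

5.9748


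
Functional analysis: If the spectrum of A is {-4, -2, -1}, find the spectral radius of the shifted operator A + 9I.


Spectrum of A + 9I = {5, 7, 8}
Spectral radius = max |lambda| over the shifted spectrum
= max(5, 7, 8) = 8

8


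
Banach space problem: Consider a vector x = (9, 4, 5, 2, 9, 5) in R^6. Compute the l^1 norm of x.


The l^1 norm equals the sum of absolute values of all components.
||x||_1 = 9 + 4 + 5 + 2 + 9 + 5
= 34

34.0000


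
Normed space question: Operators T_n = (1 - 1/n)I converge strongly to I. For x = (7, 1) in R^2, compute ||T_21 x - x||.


T_21 x - x = (1 - 1/21)x - x = -x/21
||x|| = sqrt(50) = 7.0711
||T_21 x - x|| = ||x||/21 = 7.0711/21 = 0.3367

0.3367


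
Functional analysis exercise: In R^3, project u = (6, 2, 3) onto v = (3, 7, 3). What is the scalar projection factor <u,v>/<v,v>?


Computing <u,v> = 6*3 + 2*7 + 3*3 = 41
Computing <v,v> = 3^2 + 7^2 + 3^2 = 67
Projection coefficient = 41/67 = 0.6119

0.6119


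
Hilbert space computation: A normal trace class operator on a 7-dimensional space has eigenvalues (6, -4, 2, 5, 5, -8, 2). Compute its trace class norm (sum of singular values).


For a normal operator, singular values equal |eigenvalues|.
Trace norm = sum |lambda_i| = 6 + 4 + 2 + 5 + 5 + 8 + 2
= 32

32


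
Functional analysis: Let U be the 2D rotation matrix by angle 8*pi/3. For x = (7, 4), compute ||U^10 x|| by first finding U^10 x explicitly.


U is a rotation by theta = 8*pi/3
U^10 = rotation by 10*theta = 80*pi/3 = 2*pi/3 (mod 2*pi)
cos(2*pi/3) = -0.5000, sin(2*pi/3) = 0.8660
U^10 x = (-0.5000 * 7 - 0.8660 * 4, 0.8660 * 7 + -0.5000 * 4)
= (-6.9641, 4.0622)
||U^10 x|| = sqrt((-6.9641)^2 + 4.0622^2) = sqrt(65.0000) = 8.0623

8.0623


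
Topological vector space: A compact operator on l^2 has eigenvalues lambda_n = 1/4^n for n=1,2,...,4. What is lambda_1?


The eigenvalue formula gives lambda_1 = 1/4^1
= 1/4
= 0.2500

0.2500


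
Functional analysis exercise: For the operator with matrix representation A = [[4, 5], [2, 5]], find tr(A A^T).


trace(A * A^T) = sum of squares of all entries
= 4^2 + 5^2 + 2^2 + 5^2
= 16 + 25 + 4 + 25
= 70

70


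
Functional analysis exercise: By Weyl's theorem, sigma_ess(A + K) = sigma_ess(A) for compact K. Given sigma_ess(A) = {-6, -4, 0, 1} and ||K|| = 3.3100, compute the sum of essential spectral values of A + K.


By Weyl's theorem, the essential spectrum is invariant under compact perturbations.
sigma_ess(A + K) = sigma_ess(A) = {-6, -4, 0, 1}
Sum = -6 + -4 + 0 + 1 = -9

-9


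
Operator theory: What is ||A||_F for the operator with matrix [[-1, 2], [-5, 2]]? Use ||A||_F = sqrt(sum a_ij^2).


||A||_F^2 = sum a_ij^2
= (-1)^2 + 2^2 + (-5)^2 + 2^2
= 1 + 4 + 25 + 4 = 34
||A||_F = sqrt(34) = 5.8310

5.8310


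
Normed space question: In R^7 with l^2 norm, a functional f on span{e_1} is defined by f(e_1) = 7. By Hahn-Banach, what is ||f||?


The norm of f is given by ||f|| = sup_{||x||=1} |f(x)|.
On span{e_1}, ||e_1|| = 1, so ||f|| = |f(e_1)| / ||e_1||
= |7| / 1 = 7.0000

7.0000


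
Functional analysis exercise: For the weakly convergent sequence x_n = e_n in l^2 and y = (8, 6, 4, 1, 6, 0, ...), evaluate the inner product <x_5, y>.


x_5 = e_5 is the standard basis vector with 1 in position 5.
<x_5, y> = y_5 = 6
As n -> infinity, <x_n, y> -> 0, confirming weak convergence of (x_n) to 0.

6


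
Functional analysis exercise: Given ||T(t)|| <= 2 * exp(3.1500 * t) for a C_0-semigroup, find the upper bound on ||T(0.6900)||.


||T(0.6900)|| <= 2 * exp(3.1500 * 0.6900)
= 2 * exp(2.1735)
= 2 * 8.7890
= 17.5780

17.5780


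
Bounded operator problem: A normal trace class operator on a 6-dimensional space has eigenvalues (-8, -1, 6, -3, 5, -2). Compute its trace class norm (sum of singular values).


For a normal operator, singular values equal |eigenvalues|.
Trace norm = sum |lambda_i| = 8 + 1 + 6 + 3 + 5 + 2
= 25

25


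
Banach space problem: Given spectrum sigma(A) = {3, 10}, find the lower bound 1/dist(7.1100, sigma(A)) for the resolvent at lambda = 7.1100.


dist(7.1100, {3, 10}) = min(|7.1100 - 3|, |7.1100 - 10|)
= min(4.1100, 2.8900) = 2.8900
Resolvent bound = 1/2.8900 = 0.3460

0.3460


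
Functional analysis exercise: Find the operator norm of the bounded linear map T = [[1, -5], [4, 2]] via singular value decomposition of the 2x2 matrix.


A^T A = [[17, 3], [3, 29]]
trace(A^T A) = 46, det(A^T A) = 484
discriminant = 46^2 - 4*484 = 180
Largest eigenvalue of A^T A = (trace + sqrt(disc))/2 = 29.7082
||T|| = sqrt(29.7082) = 5.4505

5.4505
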